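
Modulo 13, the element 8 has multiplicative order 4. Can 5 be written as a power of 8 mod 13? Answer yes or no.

⟨8⟩ has order 4; its elements mod 13 are {1, 5, 8, 12}.
5 is in this set.

yes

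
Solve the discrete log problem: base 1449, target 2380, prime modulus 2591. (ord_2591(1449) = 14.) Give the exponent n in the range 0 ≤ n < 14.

6

Successive powers of 1449 modulo 2591:
  1449^0=1  1449^1=1449  1449^2=891  1449^3=741  1449^4=1035  1449^5=2117
  1449^6=2380
So 1449^6 ≡ 2380 (mod 2591), giving n = 6.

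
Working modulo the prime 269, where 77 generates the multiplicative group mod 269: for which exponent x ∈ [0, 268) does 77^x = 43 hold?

170

Baby-step giant-step with m = ceil(sqrt(268)) = 17.
Baby table (77^j mod 269 for j=0..16):
  0:1  1:77  2:11  3:40  4:121  5:171  6:255  7:267
  8:115  9:247  10:189  11:27  12:196  13:28  14:4  15:39
  16:44
Giant step factor: 77^(-17) ≡ 153 (mod 269).
Scan 43·153^i mod 269 for i = 0, 1, …:
  i=0: 43   i=1: 123   i=2: 258   i=3: 200
  i=4: 203   i=5: 124   i=6: 142   i=7: 206
  i=8: 45   i=9: 160   i=10: 1
Match at i=10, j=0: x = 10·17 + 0 = 170.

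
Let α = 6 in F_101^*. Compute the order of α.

The order of 6 must divide p − 1 = 100 = 2^2 · 5^2.
Divisors: 1, 2, 4, 5, 10, 20, 25, 50, 100.
Check each in increasing order: 6^1 ≡ 6;  6^2 ≡ 36;  6^4 ≡ 84;  6^5 ≡ 100;  6^10 ≡ 1.
Smallest exponent giving 1 is 10.

10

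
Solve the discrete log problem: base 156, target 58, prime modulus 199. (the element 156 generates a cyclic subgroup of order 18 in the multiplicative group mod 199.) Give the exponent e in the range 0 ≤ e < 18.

2

Successive powers of 156 modulo 199:
  156^0=1  156^1=156  156^2=58
So 156^2 ≡ 58 (mod 199), giving e = 2.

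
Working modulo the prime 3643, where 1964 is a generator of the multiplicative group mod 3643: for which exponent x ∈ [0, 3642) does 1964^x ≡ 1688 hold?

Baby-step giant-step with m = ceil(sqrt(3642)) = 61.
Baby table (1964^j mod 3643 for j=0..60):
  0:1  1:1964  2:3002  3:1554  4:2865  5:2068  6:3250  7:464
  8:546  9:1302  10:3385  11:3308  12:1443  13:3441  14:359  15:1977
  16:3033  17:507  18:1209  19:2883  20:990  21:2641  22:2935  23:1114
  24:2096  25:3597  26:731  27:342  28:1376  29:3001  30:3233  31:3506
  32:514  33:385  34:2039  35:939  36:838  37:2839  38:2006  39:1701
  40:133  41:2559  42:2179  43:2674  44:2173  45:1819  46:2376  47:3424
  48:3401  49:1945  50:2116  51:2804  52:2483  53:2278  54:388  55:645
  56:2659  57:1857  58:505  59:924  60:522
Giant step factor: 1964^(-61) ≡ 43 (mod 3643).
Scan 1688·43^i mod 3643 for i = 0, 1, …:
  i=0: 1688   i=1: 3367   i=2: 2704   i=3: 3339
  i=4: 1500   i=5: 2569   i=6: 1177   i=7: 3252
  i=8: 1402   i=9: 1998     …   i=31: 17
  i=32: 731
Match at i=32, j=26: x = 32·61 + 26 = 1978.

1978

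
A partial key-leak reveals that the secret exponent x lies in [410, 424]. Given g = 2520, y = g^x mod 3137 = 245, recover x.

411

Compute 2520^410 mod 3137 = 2135, then multiply by 2520 repeatedly:
  2520^410=2135  2520^411=245
Found 245 at exponent 411.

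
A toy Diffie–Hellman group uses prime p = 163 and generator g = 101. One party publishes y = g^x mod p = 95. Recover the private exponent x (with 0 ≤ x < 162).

Baby-step giant-step with m = ceil(sqrt(162)) = 13.
Baby table (101^j mod 163 for j=0..12):
  0:1  1:101  2:95  3:141  4:60  5:29  6:158  7:147
  8:14  9:110  10:26  11:18  12:25
Giant step factor: 101^(-13) ≡ 108 (mod 163).
Scan 95·108^i mod 163 for i = 0, 1, …:
  i=0: 95
Match at i=0, j=2: x = 0·13 + 2 = 2.

2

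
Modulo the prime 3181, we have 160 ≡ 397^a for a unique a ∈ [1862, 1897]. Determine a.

1879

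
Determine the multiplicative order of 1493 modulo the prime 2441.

The order of 1493 must divide p − 1 = 2440 = 2^3 · 5 · 61.
Divisors: 1, 2, 4, 5, 8, 10, 20, 40, 61, 122, 244, 305, 488, 610, 1220, 2440.
Check each in increasing order: 1493^1 ≡ 1493;  1493^2 ≡ 416;  1493^4 ≡ 2186;  1493^5 ≡ 81;  1493^8 ≡ 1559;  1493^10 ≡ 1679;  1493^20 ≡ 2127;  1493^40 ≡ 956;  1493^61 ≡ 211;  1493^122 ≡ 583;  1493^244 ≡ 590;  1493^305 ≡ 2440;  1493^488 ≡ 1478;  1493^610 ≡ 1.
Smallest exponent giving 1 is 610.

610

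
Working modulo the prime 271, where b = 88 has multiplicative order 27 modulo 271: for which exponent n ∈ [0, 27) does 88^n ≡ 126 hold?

5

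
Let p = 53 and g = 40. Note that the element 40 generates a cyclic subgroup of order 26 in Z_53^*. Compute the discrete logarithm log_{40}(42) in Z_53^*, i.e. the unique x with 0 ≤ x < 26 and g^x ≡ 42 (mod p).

Successive powers of 40 modulo 53:
  40^0=1  40^1=40  40^2=10  40^3=29  40^4=47  40^5=25
  40^6=46  40^7=38  40^8=36  40^9=9  40^10=42
So 40^10 ≡ 42 (mod 53), giving x = 10.

10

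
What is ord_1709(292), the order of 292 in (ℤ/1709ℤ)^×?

1708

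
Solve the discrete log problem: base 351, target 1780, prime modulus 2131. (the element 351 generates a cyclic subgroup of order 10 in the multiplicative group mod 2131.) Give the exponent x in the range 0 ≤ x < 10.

6

Successive powers of 351 modulo 2131:
  351^0=1  351^1=351  351^2=1734  351^3=1299  351^4=2046  351^5=2130
  351^6=1780
So 351^6 ≡ 1780 (mod 2131), giving x = 6.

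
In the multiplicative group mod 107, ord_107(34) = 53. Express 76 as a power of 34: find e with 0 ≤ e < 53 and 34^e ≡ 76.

38

Baby-step giant-step with m = ceil(sqrt(53)) = 8.
Baby table (34^j mod 107 for j=0..7):
  0:1  1:34  2:86  3:35  4:13  5:14  6:48  7:27
Giant step factor: 34^(-8) ≡ 19 (mod 107).
Scan 76·19^i mod 107 for i = 0, 1, …:
  i=0: 76   i=1: 53   i=2: 44   i=3: 87
  i=4: 48
Match at i=4, j=6: e = 4·8 + 6 = 38.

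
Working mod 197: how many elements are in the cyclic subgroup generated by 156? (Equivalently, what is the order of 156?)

The order of 156 must divide p − 1 = 196 = 2^2 · 7^2.
Divisors: 1, 2, 4, 7, 14, 28, 49, 98, 196.
Check each in increasing order: 156^1 ≡ 156;  156^2 ≡ 105;  156^4 ≡ 190;  156^7 ≡ 191;  156^14 ≡ 36;  156^28 ≡ 114;  156^49 ≡ 1.
Smallest exponent giving 1 is 49.

49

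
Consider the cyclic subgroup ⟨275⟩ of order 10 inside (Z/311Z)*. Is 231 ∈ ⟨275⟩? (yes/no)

no

⟨275⟩ has order 10; its elements mod 311 are {1, 6, 36, 52, 95, 216, 259, 275, 305, 310}.
231 is not in this set.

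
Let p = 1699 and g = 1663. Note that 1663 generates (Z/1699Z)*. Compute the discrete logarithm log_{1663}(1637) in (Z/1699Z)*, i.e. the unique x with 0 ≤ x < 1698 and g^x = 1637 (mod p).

459

Baby-step giant-step with m = ceil(sqrt(1698)) = 42.
Baby table (1663^j mod 1699 for j=0..41):
  0:1  1:1663  2:1296  3:916  4:1004  5:1234  6:1449  7:505
  8:509  9:365  10:452  11:718  12:1336  13:1175  14:175  15:496
  16:833  17:594  18:703  19:177  20:424  21:27  22:727  23:1012
  24:946  25:1623  26:1037  27:46  28:43  29:151  30:1360  31:311
  32:697  33:393  34:1143  35:1327  36:1499  37:404  38:747  39:292
  40:1381  41:1254
Giant step factor: 1663^(-42) ≡ 1417 (mod 1699).
Scan 1637·1417^i mod 1699 for i = 0, 1, …:
  i=0: 1637   i=1: 494   i=2: 10   i=3: 578
  i=4: 108   i=5: 126   i=6: 147   i=7: 1021
  i=8: 908   i=9: 493   i=10: 292
Match at i=10, j=39: x = 10·42 + 39 = 459.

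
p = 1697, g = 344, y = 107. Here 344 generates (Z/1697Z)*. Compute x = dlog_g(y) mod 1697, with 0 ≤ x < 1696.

144

Baby-step giant-step with m = ceil(sqrt(1696)) = 42.
Baby table (344^j mod 1697 for j=0..41):
  0:1  1:344  2:1243  3:1645  4:779  5:1547  6:1007  7:220
  8:1012  9:243  10:439  11:1680  12:940  13:930  14:884  15:333
  16:853  17:1548  18:1351  19:1463  20:960  21:1022  22:289  23:990
  24:1160  25:245  26:1127  27:772  28:836  29:791  30:584  31:650
  32:1293  33:178  34:140  35:644  36:926  37:1205  38:452  39:1061
  40:129  41:254
Giant step factor: 344^(-42) ≡ 174 (mod 1697).
Scan 107·174^i mod 1697 for i = 0, 1, …:
  i=0: 107   i=1: 1648   i=2: 1656   i=3: 1351
Match at i=3, j=18: x = 3·42 + 18 = 144.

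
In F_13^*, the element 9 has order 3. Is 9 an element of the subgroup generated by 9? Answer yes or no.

yes

⟨9⟩ has order 3; its elements mod 13 are {1, 3, 9}.
9 is in this set.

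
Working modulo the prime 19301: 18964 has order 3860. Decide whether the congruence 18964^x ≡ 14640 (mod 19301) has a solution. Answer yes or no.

14640 ∈ ⟨18964⟩ iff 14640^3860 ≡ 1 (mod 19301), since |⟨18964⟩| = 3860.
14640^3860 mod 19301 = 5922.
Since 5922 ≠ 1, 14640 does not lie in the subgroup.

no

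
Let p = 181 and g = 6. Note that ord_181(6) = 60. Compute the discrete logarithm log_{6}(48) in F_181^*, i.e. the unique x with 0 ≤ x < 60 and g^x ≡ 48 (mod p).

Baby-step giant-step with m = ceil(sqrt(60)) = 8.
Baby table (6^j mod 181 for j=0..7):
  0:1  1:6  2:36  3:35  4:29  5:174  6:139  7:110
Giant step factor: 6^(-8) ≡ 82 (mod 181).
Scan 48·82^i mod 181 for i = 0, 1, …:
  i=0: 48   i=1: 135   i=2: 29
Match at i=2, j=4: x = 2·8 + 4 = 20.

20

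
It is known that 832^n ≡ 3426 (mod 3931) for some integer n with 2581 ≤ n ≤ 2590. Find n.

Compute 832^2581 mod 3931 = 1502, then multiply by 832 repeatedly:
  832^2581=1502  832^2582=3537  832^2583=2396  832^2584=455  832^2585=1184
  832^2586=2338  832^2587=3302  832^2588=3426
Found 3426 at exponent 2588.

2588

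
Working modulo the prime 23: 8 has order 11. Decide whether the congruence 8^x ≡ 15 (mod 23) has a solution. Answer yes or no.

no

15 ∈ ⟨8⟩ iff 15^11 ≡ 1 (mod 23), since |⟨8⟩| = 11.
15^11 mod 23 = 22.
Since 22 ≠ 1, 15 does not lie in the subgroup.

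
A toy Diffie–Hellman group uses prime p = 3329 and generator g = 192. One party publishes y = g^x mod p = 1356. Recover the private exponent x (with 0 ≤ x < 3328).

Baby-step giant-step with m = ceil(sqrt(3328)) = 58.
Baby table (192^j mod 3329 for j=0..57):
  0:1  1:192  2:245  3:434  4:103  5:3131  6:1932  7:1425
  8:622  9:2909  10:2585  11:299  12:815  13:17  14:3264  15:836
  16:720  17:1751  18:3292  19:2883  20:922  21:587  22:2847  23:668
  24:1754  25:539  26:289  27:2224  28:896  29:2253  30:3135  31:2700
  32:2405  33:2358  34:3321  35:1793  36:1369  37:3186  38:2505  39:1584
  40:1189  41:1916  42:1682  43:31  44:2623  45:937  46:138  47:3193
  48:520  49:3299  50:898  51:2637  52:296  53:239  54:2611  55:1962
  56:527  57:1314
Giant step factor: 192^(-58) ≡ 2069 (mod 3329).
Scan 1356·2069^i mod 3329 for i = 0, 1, …:
  i=0: 1356   i=1: 2546   i=2: 1196   i=3: 1077
  i=4: 1212   i=5: 891   i=6: 2542   i=7: 2907
  i=8: 2409   i=9: 708     …   i=20: 3021
  i=21: 1916
Match at i=21, j=41: x = 21·58 + 41 = 1259.

1259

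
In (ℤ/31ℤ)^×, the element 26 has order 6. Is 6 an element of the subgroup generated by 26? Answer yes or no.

yes

6 ∈ ⟨26⟩ iff 6^6 ≡ 1 (mod 31), since |⟨26⟩| = 6.
6^6 mod 31 = 1.
Since 1 = 1, 6 lies in the subgroup.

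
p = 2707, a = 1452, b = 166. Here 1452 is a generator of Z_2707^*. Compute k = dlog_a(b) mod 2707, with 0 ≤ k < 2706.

1336

Baby-step giant-step with m = ceil(sqrt(2706)) = 53.
Baby table (1452^j mod 2707 for j=0..52):
  0:1  1:1452  2:2258  3:439  4:1283  5:500  6:524  7:181
  8:233  9:2648  10:956  11:2128  12:1169  13:99  14:277  15:1568
  16:149  17:2495  18:774  19:443  20:1677  21:1411  22:2280  23:2606
  24:2233  25:2037  26:1680  27:353  28:933  29:1216  30:668  31:830
  32:545  33:896  34:1632  35:1039  36:829  37:1800  38:1345  39:1193
  40:2463  41:329  42:1276  43:1164  44:960  45:2522  46:2080  47:1855
  48:2702  49:861  50:2245  51:512  52:1706
Giant step factor: 1452^(-53) ≡ 2537 (mod 2707).
Scan 166·2537^i mod 2707 for i = 0, 1, …:
  i=0: 166   i=1: 1557   i=2: 596   i=3: 1546
  i=4: 2466   i=5: 365   i=6: 211   i=7: 2028
  i=8: 1736   i=9: 2650     …   i=24: 1962
  i=25: 2128
Match at i=25, j=11: k = 25·53 + 11 = 1336.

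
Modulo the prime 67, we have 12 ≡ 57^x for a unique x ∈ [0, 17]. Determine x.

17

Compute 57^0 mod 67 = 1, then multiply by 57 repeatedly:
  57^0=1  57^1=57  57^2=33  57^3=5  57^4=17
  57^5=31  57^6=25  57^7=18  57^8=21  57^9=58
  57^10=23  57^11=38  57^12=22  57^13=48  57^14=56
  57^15=43  57^16=39  57^17=12
Found 12 at exponent 17.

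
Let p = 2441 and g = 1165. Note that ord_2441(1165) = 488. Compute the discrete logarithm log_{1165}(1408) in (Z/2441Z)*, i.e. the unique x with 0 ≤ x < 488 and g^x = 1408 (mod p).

Baby-step giant-step with m = ceil(sqrt(488)) = 23.
Baby table (1165^j mod 2441 for j=0..22):
  0:1  1:1165  2:29  3:2052  4:841  5:924  6:2420  7:2386
  8:1832  9:846  10:1867  11:124  12:441  13:1155  14:584  15:1762
  16:2290  17:2278  18:503  19:155  20:2382  21:2054  22:730
Giant step factor: 1165^(-23) ≡ 2354 (mod 2441).
Scan 1408·2354^i mod 2441 for i = 0, 1, …:
  i=0: 1408   i=1: 1995   i=2: 2187   i=3: 129
  i=4: 982   i=5: 1
Match at i=5, j=0: x = 5·23 + 0 = 115.

115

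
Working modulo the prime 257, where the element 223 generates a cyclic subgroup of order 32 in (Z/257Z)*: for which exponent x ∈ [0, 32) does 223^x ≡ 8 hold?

10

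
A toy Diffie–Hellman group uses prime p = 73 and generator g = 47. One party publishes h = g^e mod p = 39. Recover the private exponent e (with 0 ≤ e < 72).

23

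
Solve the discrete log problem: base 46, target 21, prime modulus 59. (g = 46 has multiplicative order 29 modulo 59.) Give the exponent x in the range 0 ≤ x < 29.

Successive powers of 46 modulo 59:
  46^0=1  46^1=46  46^2=51  46^3=45  46^4=5  46^5=53
  46^6=19  46^7=48  46^8=25  46^9=29  46^10=36  46^11=4
  46^12=7  46^13=27  46^14=3  46^15=20  46^16=35  46^17=17
  46^18=15  46^19=41  46^20=57  46^21=26  46^22=16  46^23=28
  46^24=49  46^25=12  46^26=21
So 46^26 ≡ 21 (mod 59), giving x = 26.

26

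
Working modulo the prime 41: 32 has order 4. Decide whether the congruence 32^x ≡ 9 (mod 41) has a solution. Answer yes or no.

⟨32⟩ has order 4; its elements mod 41 are {1, 9, 32, 40}.
9 is in this set.

yes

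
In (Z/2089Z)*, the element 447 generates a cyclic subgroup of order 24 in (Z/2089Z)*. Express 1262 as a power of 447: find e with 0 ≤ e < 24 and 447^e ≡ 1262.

Successive powers of 447 modulo 2089:
  447^0=1  447^1=447  447^2=1354  447^3=1517  447^4=1263  447^5=531
  447^6=1300  447^7=358  447^8=1262
So 447^8 ≡ 1262 (mod 2089), giving e = 8.

8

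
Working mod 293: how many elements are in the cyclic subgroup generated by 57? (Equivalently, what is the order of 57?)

73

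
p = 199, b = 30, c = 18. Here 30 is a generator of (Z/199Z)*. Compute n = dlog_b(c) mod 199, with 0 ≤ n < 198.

Baby-step giant-step with m = ceil(sqrt(198)) = 15.
Baby table (30^j mod 199 for j=0..14):
  0:1  1:30  2:104  3:135  4:70  5:110  6:116  7:97
  8:124  9:138  10:160  11:24  12:123  13:108  14:56
Giant step factor: 30^(-15) ≡ 147 (mod 199).
Scan 18·147^i mod 199 for i = 0, 1, …:
  i=0: 18   i=1: 59   i=2: 116
Match at i=2, j=6: n = 2·15 + 6 = 36.

36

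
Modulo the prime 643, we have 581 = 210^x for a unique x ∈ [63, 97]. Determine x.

Compute 210^63 mod 643 = 583, then multiply by 210 repeatedly:
  210^63=583  210^64=260  210^65=588  210^66=24  210^67=539
  210^68=22  210^69=119  210^70=556  210^71=377  210^72=81
  210^73=292  210^74=235  210^75=482  210^76=269  210^77=549
  210^78=193  210^79=21  210^80=552  210^81=180  210^82=506
  210^83=165  210^84=571  210^85=312  210^86=577  210^87=286
  210^88=261  210^89=155  210^90=400  210^91=410  210^92=581
Found 581 at exponent 92.

92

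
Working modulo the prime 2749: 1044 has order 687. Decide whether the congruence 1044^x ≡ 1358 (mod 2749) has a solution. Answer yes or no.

no

1358 ∈ ⟨1044⟩ iff 1358^687 ≡ 1 (mod 2749), since |⟨1044⟩| = 687.
1358^687 mod 2749 = 2748.
Since 2748 ≠ 1, 1358 does not lie in the subgroup.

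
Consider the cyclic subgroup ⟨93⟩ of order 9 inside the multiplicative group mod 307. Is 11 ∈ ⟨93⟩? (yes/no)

11 ∈ ⟨93⟩ iff 11^9 ≡ 1 (mod 307), since |⟨93⟩| = 9.
11^9 mod 307 = 114.
Since 114 ≠ 1, 11 does not lie in the subgroup.

no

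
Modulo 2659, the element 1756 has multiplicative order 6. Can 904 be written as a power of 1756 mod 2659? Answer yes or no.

yes

⟨1756⟩ has order 6; its elements mod 2659 are {1, 903, 904, 1755, 1756, 2658}.
904 is in this set.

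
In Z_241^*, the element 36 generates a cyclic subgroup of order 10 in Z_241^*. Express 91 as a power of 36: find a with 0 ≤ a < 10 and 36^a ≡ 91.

2

Successive powers of 36 modulo 241:
  36^0=1  36^1=36  36^2=91
So 36^2 ≡ 91 (mod 241), giving a = 2.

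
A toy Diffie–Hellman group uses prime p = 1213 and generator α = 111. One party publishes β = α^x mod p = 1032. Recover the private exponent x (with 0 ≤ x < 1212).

867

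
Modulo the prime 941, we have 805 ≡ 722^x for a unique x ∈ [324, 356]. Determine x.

Compute 722^324 mod 941 = 764, then multiply by 722 repeatedly:
  722^324=764  722^325=182  722^326=605  722^327=186  722^328=670
  722^329=66  722^330=602  722^331=843  722^332=760  722^333=117
  722^334=725  722^335=254  722^336=834  722^337=849  722^338=387
  722^339=878  722^340=623  722^341=8  722^342=130  722^343=701
  722^344=805
Found 805 at exponent 344.

344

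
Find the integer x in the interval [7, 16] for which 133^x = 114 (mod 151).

Compute 133^7 mod 151 = 106, then multiply by 133 repeatedly:
  133^7=106  133^8=55  133^9=67  133^10=2  133^11=115
  133^12=44  133^13=114
Found 114 at exponent 13.

13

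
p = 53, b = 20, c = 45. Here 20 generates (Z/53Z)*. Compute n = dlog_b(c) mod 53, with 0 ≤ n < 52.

25

Successive powers of 20 modulo 53:
  20^0=1  20^1=20  20^2=29  20^3=50  20^4=46  20^5=19
  20^6=9  20^7=21  20^8=49  20^9=26  20^10=43  20^11=12
  20^12=28  20^13=30  20^14=17  20^15=22  20^16=16  20^17=2
  20^18=40  20^19=5  20^20=47  20^21=39  20^22=38  20^23=18
  20^24=42  20^25=45
So 20^25 ≡ 45 (mod 53), giving n = 25.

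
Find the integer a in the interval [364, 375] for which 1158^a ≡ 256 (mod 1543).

374

Compute 1158^364 mod 1543 = 1442, then multiply by 1158 repeatedly:
  1158^364=1442  1158^365=310  1158^366=1004  1158^367=753  1158^368=179
  1158^369=520  1158^370=390  1158^371=1064  1158^372=798  1158^373=1370
  1158^374=256
Found 256 at exponent 374.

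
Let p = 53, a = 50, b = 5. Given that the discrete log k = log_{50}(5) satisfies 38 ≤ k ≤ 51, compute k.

41

Compute 50^38 mod 53 = 43, then multiply by 50 repeatedly:
  50^38=43  50^39=30  50^40=16  50^41=5
Found 5 at exponent 41.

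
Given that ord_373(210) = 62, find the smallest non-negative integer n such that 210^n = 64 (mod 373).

35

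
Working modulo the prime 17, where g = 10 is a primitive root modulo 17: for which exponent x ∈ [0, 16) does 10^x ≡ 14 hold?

Successive powers of 10 modulo 17:
  10^0=1  10^1=10  10^2=15  10^3=14
So 10^3 ≡ 14 (mod 17), giving x = 3.

3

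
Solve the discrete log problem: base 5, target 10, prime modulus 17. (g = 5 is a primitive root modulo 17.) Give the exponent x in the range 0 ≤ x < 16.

Successive powers of 5 modulo 17:
  5^0=1  5^1=5  5^2=8  5^3=6  5^4=13  5^5=14
  5^6=2  5^7=10
So 5^7 ≡ 10 (mod 17), giving x = 7.

7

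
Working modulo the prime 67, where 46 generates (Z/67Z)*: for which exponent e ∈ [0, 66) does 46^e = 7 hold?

Successive powers of 46 modulo 67:
  46^0=1  46^1=46  46^2=39  46^3=52  46^4=47  46^5=18
  46^6=24  46^7=32  46^8=65  46^9=42  46^10=56  46^11=30
  46^12=40  46^13=31  46^14=19  46^15=3  46^16=4  46^17=50
  46^18=22  46^19=7
So 46^19 ≡ 7 (mod 67), giving e = 19.

19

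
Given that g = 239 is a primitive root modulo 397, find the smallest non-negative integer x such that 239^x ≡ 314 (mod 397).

276

Baby-step giant-step with m = ceil(sqrt(396)) = 20.
Baby table (239^j mod 397 for j=0..19):
  0:1  1:239  2:350  3:280  4:224  5:338  6:191  7:391
  8:154  9:282  10:305  11:244  12:354  13:45  14:36  15:267
  16:293  17:155  18:124  19:258
Giant step factor: 239^(-20) ≡ 372 (mod 397).
Scan 314·372^i mod 397 for i = 0, 1, …:
  i=0: 314   i=1: 90   i=2: 132   i=3: 273
  i=4: 321   i=5: 312   i=6: 140   i=7: 73
  i=8: 160   i=9: 367   i=10: 353   i=11: 306
  i=12: 290   i=13: 293
Match at i=13, j=16: x = 13·20 + 16 = 276.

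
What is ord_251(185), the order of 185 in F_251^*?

250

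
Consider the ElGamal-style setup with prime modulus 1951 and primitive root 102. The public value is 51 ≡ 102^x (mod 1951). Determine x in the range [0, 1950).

1307

Baby-step giant-step with m = ceil(sqrt(1950)) = 45.
Baby table (102^j mod 1951 for j=0..44):
  0:1  1:102  2:649  3:1815  4:1736  5:1482  6:937  7:1926
  8:1352  9:1334  10:1449  11:1473  12:19  13:1938  14:625  15:1318
  16:1768  17:844  18:244  19:1476  20:325  21:1934  22:217  23:673
  24:361  25:1704  26:169  27:1630  28:425  29:428  30:734  31:730
  32:322  33:1628  34:221  35:1081  36:1006  37:1160  38:1260  39:1705
  40:271  41:328  42:289  43:213  44:265
Giant step factor: 102^(-45) ≡ 158 (mod 1951).
Scan 51·158^i mod 1951 for i = 0, 1, …:
  i=0: 51   i=1: 254   i=2: 1112   i=3: 106
  i=4: 1140   i=5: 628   i=6: 1674   i=7: 1107
  i=8: 1267   i=9: 1184     …   i=28: 1029
  i=29: 649
Match at i=29, j=2: x = 29·45 + 2 = 1307.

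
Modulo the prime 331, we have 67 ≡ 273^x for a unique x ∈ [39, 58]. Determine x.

48

Compute 273^39 mod 331 = 261, then multiply by 273 repeatedly:
  273^39=261  273^40=88  273^41=192  273^42=118  273^43=107
  273^44=83  273^45=151  273^46=179  273^47=210  273^48=67
Found 67 at exponent 48.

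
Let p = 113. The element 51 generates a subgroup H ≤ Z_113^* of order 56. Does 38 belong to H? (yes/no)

no

38 ∈ ⟨51⟩ iff 38^56 ≡ 1 (mod 113), since |⟨51⟩| = 56.
38^56 mod 113 = 112.
Since 112 ≠ 1, 38 does not lie in the subgroup.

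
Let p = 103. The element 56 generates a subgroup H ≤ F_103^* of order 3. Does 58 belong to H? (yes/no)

no

58 ∈ ⟨56⟩ iff 58^3 ≡ 1 (mod 103), since |⟨56⟩| = 3.
58^3 mod 103 = 30.
Since 30 ≠ 1, 58 does not lie in the subgroup.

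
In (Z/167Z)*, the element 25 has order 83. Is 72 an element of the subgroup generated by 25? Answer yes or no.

yes

72 ∈ ⟨25⟩ iff 72^83 ≡ 1 (mod 167), since |⟨25⟩| = 83.
72^83 mod 167 = 1.
Since 1 = 1, 72 lies in the subgroup.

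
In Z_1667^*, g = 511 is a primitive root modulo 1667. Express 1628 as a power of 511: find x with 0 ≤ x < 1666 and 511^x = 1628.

Baby-step giant-step with m = ceil(sqrt(1666)) = 41.
Baby table (511^j mod 1667 for j=0..40):
  0:1  1:511  2:1069  3:1150  4:866  5:771  6:569  7:701
  8:1473  9:886  10:989  11:278  12:363  13:456  14:1303  15:700
  16:962  17:1484  18:1506  19:1079  20:1259  21:1554  22:602  23:894
  24:76  25:495  26:1228  27:716  28:803  29:251  30:1569  31:1599
  32:259  33:656  34:149  35:1124  36:916  37:1316  38:675  39:1523
  40:1431
Giant step factor: 511^(-41) ≡ 102 (mod 1667).
Scan 1628·102^i mod 1667 for i = 0, 1, …:
  i=0: 1628   i=1: 1023   i=2: 992   i=3: 1164
  i=4: 371   i=5: 1168   i=6: 779   i=7: 1109
  i=8: 1429   i=9: 729     …   i=22: 1072
  i=23: 989
Match at i=23, j=10: x = 23·41 + 10 = 953.

953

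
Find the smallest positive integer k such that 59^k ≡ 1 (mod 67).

11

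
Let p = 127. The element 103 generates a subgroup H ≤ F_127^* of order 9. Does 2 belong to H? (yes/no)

2 ∈ ⟨103⟩ iff 2^9 ≡ 1 (mod 127), since |⟨103⟩| = 9.
2^9 mod 127 = 4.
Since 4 ≠ 1, 2 does not lie in the subgroup.

no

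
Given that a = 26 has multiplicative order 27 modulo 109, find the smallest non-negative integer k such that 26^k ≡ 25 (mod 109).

23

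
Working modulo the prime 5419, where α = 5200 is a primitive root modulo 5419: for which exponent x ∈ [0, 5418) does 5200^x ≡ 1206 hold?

3928

Baby-step giant-step with m = ceil(sqrt(5418)) = 74.
Baby table (5200^j mod 5419 for j=0..73):
  0:1  1:5200  2:4609  3:3982  4:401  5:4304  6:330  7:3596
  8:3650  9:2662  10:2274  11:542  12:520  13:5338  14:1482  15:582
  16:2598  17:33  18:3611  19:365  20:1350  21:2395  22:1138  23:52
  24:4869  25:1232  26:1142  27:4595  28:1629  29:903  30:2746  31:135
  32:2949  33:4449  34:1089  35:5364  36:1207  37:1198  38:3169  39:5040
  40:1716  41:3526  42:2723  43:5172  44:5322  45:4986  46:2704  47:3914
  48:4455  49:5194  50:504  51:3423  52:3604  53:1898  54:1601  55:1616
  56:3750  57:2438  58:2559  59:3155  60:2687  61:2218  62:1968  63:2528
  64:4525  65:702  66:3413  67:375  68:4579  69:5133  70:3025  71:4062
  72:4557  73:4532
Giant step factor: 5200^(-74) ≡ 1239 (mod 5419).
Scan 1206·1239^i mod 5419 for i = 0, 1, …:
  i=0: 1206   i=1: 4009   i=2: 3347   i=3: 1398
  i=4: 3461   i=5: 1750   i=6: 650   i=7: 3338
  i=8: 1085   i=9: 403     …   i=52: 2139
  i=53: 330
Match at i=53, j=6: x = 53·74 + 6 = 3928.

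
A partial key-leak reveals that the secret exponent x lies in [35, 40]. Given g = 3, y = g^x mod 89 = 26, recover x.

Compute 3^35 mod 89 = 19, then multiply by 3 repeatedly:
  3^35=19  3^36=57  3^37=82  3^38=68  3^39=26
Found 26 at exponent 39.

39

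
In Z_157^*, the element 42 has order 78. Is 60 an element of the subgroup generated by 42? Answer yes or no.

no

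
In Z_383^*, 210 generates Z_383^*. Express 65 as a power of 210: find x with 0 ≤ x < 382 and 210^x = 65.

100

Baby-step giant-step with m = ceil(sqrt(382)) = 20.
Baby table (210^j mod 383 for j=0..19):
  0:1  1:210  2:55  3:60  4:344  5:236  6:153  7:341
  8:372  9:371  10:161  11:106  12:46  13:85  14:232  15:79
  16:121  17:132  18:144  19:366
Giant step factor: 210^(-20) ≡ 137 (mod 383).
Scan 65·137^i mod 383 for i = 0, 1, …:
  i=0: 65   i=1: 96   i=2: 130   i=3: 192
  i=4: 260   i=5: 1
Match at i=5, j=0: x = 5·20 + 0 = 100.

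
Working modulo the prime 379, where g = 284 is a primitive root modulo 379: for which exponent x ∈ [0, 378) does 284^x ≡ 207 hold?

40

Baby-step giant-step with m = ceil(sqrt(378)) = 20.
Baby table (284^j mod 379 for j=0..19):
  0:1  1:284  2:308  3:302  4:114  5:161  6:244  7:318
  8:110  9:162  10:149  11:247  12:33  13:276  14:310  15:112
  16:351  17:7  18:93  19:261
Giant step factor: 284^(-20) ≡ 45 (mod 379).
Scan 207·45^i mod 379 for i = 0, 1, …:
  i=0: 207   i=1: 219   i=2: 1
Match at i=2, j=0: x = 2·20 + 0 = 40.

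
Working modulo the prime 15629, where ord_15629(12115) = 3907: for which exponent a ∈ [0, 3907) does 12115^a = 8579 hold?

682

Baby-step giant-step with m = ceil(sqrt(3907)) = 63.
Baby table (12115^j mod 15629 for j=0..62):
  0:1  1:12115  2:1286  3:13406  4:12751  5:1329  6:2965  7:5533
  8:15143  9:4243  10:164  11:1977  12:7727  13:10524  14:12507  15:14779
  16:1761  17:930  18:14070  19:8176  20:11267  21:11648  22:1279  23:6746
  24:3749  25:1261  26:7482  27:11859  28:10017  29:12399  30:3566  31:3534
  32:6579  33:12314  34:5305  35:3627  36:7986  37:6880  38:1743  39:1666
  40:6551  41:1303  42:555  43:3355  44:10425  45:926  46:12497  47:3032
  48:4530  49:7531  50:11592  51:10515  52:12875  53:3205  54:6139  55:11203
  56:2109  57:12749  58:8357  59:393  60:9979  61:5270  62:1585
Giant step factor: 12115^(-63) ≡ 3933 (mod 15629).
Scan 8579·3933^i mod 15629 for i = 0, 1, …:
  i=0: 8579   i=1: 13825   i=2: 434   i=3: 3361
  i=4: 12308   i=5: 4351   i=6: 14357   i=7: 14133
  i=8: 8365   i=9: 500   i=10: 12875
Match at i=10, j=52: a = 10·63 + 52 = 682.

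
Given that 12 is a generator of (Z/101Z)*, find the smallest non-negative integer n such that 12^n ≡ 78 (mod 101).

16

Successive powers of 12 modulo 101:
  12^0=1  12^1=12  12^2=43  12^3=11  12^4=31  12^5=69
  12^6=20  12^7=38  12^8=52  12^9=18  12^10=14  12^11=67
  12^12=97  12^13=53  12^14=30  12^15=57  12^16=78
So 12^16 ≡ 78 (mod 101), giving n = 16.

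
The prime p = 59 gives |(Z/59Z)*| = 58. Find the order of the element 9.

The order of 9 must divide p − 1 = 58 = 2 · 29.
Divisors: 1, 2, 29, 58.
Check each in increasing order: 9^1 ≡ 9;  9^2 ≡ 22;  9^29 ≡ 1.
Smallest exponent giving 1 is 29.

29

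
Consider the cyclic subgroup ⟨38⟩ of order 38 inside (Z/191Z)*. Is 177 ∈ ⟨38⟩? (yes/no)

yes

177 ∈ ⟨38⟩ iff 177^38 ≡ 1 (mod 191), since |⟨38⟩| = 38.
177^38 mod 191 = 1.
Since 1 = 1, 177 lies in the subgroup.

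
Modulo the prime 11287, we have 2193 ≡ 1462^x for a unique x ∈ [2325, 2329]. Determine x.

2328

Compute 1462^2325 mod 11287 = 2989, then multiply by 1462 repeatedly:
  1462^2325=2989  1462^2326=1849  1462^2327=5645  1462^2328=2193
Found 2193 at exponent 2328.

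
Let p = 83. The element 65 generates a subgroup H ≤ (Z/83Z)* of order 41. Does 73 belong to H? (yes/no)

73 ∈ ⟨65⟩ iff 73^41 ≡ 1 (mod 83), since |⟨65⟩| = 41.
73^41 mod 83 = 82.
Since 82 ≠ 1, 73 does not lie in the subgroup.

no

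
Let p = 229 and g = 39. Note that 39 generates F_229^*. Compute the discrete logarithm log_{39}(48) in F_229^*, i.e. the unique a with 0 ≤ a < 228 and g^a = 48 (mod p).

184

Baby-step giant-step with m = ceil(sqrt(228)) = 16.
Baby table (39^j mod 229 for j=0..15):
  0:1  1:39  2:147  3:8  4:83  5:31  6:64  7:206
  8:19  9:54  10:45  11:152  12:203  13:131  14:71  15:21
Giant step factor: 39^(-16) ≡ 144 (mod 229).
Scan 48·144^i mod 229 for i = 0, 1, …:
  i=0: 48   i=1: 42   i=2: 94   i=3: 25
  i=4: 165   i=5: 173   i=6: 180   i=7: 43
  i=8: 9   i=9: 151   i=10: 218   i=11: 19
Match at i=11, j=8: a = 11·16 + 8 = 184.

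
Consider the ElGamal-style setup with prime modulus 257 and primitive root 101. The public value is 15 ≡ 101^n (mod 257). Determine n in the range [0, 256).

168

Baby-step giant-step with m = ceil(sqrt(256)) = 16.
Baby table (101^j mod 257 for j=0..15):
  0:1  1:101  2:178  3:245  4:73  5:177  6:144  7:152
  8:189  9:71  10:232  11:45  12:176  13:43  14:231  15:201
Giant step factor: 101^(-16) ≡ 128 (mod 257).
Scan 15·128^i mod 257 for i = 0, 1, …:
  i=0: 15   i=1: 121   i=2: 68   i=3: 223
  i=4: 17   i=5: 120   i=6: 197   i=7: 30
  i=8: 242   i=9: 136   i=10: 189
Match at i=10, j=8: n = 10·16 + 8 = 168.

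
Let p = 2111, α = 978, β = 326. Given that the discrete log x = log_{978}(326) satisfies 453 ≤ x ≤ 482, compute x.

471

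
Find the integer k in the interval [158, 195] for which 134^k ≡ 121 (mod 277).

170

Compute 134^158 mod 277 = 220, then multiply by 134 repeatedly:
  134^158=220  134^159=118  134^160=23  134^161=35  134^162=258
  134^163=224  134^164=100  134^165=104  134^166=86  134^167=167
  134^168=218  134^169=127  134^170=121
Found 121 at exponent 170.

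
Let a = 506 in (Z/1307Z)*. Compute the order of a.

653

The order of 506 must divide p − 1 = 1306 = 2 · 653.
Divisors: 1, 2, 653, 1306.
Check each in increasing order: 506^1 ≡ 506;  506^2 ≡ 1171;  506^653 ≡ 1.
Smallest exponent giving 1 is 653.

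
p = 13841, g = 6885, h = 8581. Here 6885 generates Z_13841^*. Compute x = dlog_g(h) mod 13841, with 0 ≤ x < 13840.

2367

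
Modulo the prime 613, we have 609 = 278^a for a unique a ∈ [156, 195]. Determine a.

172

Compute 278^156 mod 613 = 90, then multiply by 278 repeatedly:
  278^156=90  278^157=500  278^158=462  278^159=319  278^160=410
  278^161=575  278^162=470  278^163=91  278^164=165  278^165=508
  278^166=234  278^167=74  278^168=343  278^169=339  278^170=453
  278^171=269  278^172=609
Found 609 at exponent 172.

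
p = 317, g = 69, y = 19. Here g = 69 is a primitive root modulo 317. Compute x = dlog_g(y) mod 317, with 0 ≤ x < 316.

235

Baby-step giant-step with m = ceil(sqrt(316)) = 18.
Baby table (69^j mod 317 for j=0..17):
  0:1  1:69  2:6  3:97  4:36  5:265  6:216  7:5
  8:28  9:30  10:168  11:180  12:57  13:129  14:25  15:140
  16:150  17:206
Giant step factor: 69^(-18) ≡ 87 (mod 317).
Scan 19·87^i mod 317 for i = 0, 1, …:
  i=0: 19   i=1: 68   i=2: 210   i=3: 201
  i=4: 52   i=5: 86   i=6: 191   i=7: 133
  i=8: 159   i=9: 202   i=10: 139   i=11: 47
  i=12: 285   i=13: 69
Match at i=13, j=1: x = 13·18 + 1 = 235.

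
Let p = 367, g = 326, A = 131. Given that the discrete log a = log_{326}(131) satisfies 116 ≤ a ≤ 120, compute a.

119

Compute 326^116 mod 367 = 36, then multiply by 326 repeatedly:
  326^116=36  326^117=359  326^118=328  326^119=131
Found 131 at exponent 119.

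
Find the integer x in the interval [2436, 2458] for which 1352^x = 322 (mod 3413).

2447

Compute 1352^2436 mod 3413 = 2665, then multiply by 1352 repeatedly:
  1352^2436=2665  1352^2437=2365  1352^2438=2912  1352^2439=1835  1352^2440=3082
  1352^2441=3004  1352^2442=3351  1352^2443=1501  1352^2444=2030  1352^2445=508
  1352^2446=803  1352^2447=322
Found 322 at exponent 2447.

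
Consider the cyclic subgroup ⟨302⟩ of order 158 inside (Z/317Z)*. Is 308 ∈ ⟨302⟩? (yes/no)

yes

308 ∈ ⟨302⟩ iff 308^158 ≡ 1 (mod 317), since |⟨302⟩| = 158.
308^158 mod 317 = 1.
Since 1 = 1, 308 lies in the subgroup.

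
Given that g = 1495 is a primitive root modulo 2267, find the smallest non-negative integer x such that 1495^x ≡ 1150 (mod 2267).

2052

Baby-step giant-step with m = ceil(sqrt(2266)) = 48.
Baby table (1495^j mod 2267 for j=0..47):
  0:1  1:1495  2:2030  3:1604  4:1761  5:708  6:2038  7:2229
  8:2132  9:2205  10:257  11:1092  12:300  13:1901  14:1444  15:596
  16:89  17:1569  18:1577  19:2202  20:306  21:1803  22:22  23:1152
  24:1587  25:1283  26:203  27:1974  28:1763  29:1431  30:1564  31:903
  32:1120  33:1354  34:2066  35:1016  36:30  37:1777  38:1958  39:513
  40:689  41:837  42:2198  43:1127  44:484  45:407  46:909  47:1022
Giant step factor: 1495^(-48) ≡ 100 (mod 2267).
Scan 1150·100^i mod 2267 for i = 0, 1, …:
  i=0: 1150   i=1: 1650   i=2: 1776   i=3: 774
  i=4: 322   i=5: 462   i=6: 860   i=7: 2121
  i=8: 1269   i=9: 2215     …   i=41: 227
  i=42: 30
Match at i=42, j=36: x = 42·48 + 36 = 2052.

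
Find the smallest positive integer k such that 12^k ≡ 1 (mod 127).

The order of 12 must divide p − 1 = 126 = 2 · 3^2 · 7.
Divisors: 1, 2, 3, 6, 7, 9, 14, 18, 21, 42, 63, 126.
Check each in increasing order: 12^1 ≡ 12;  12^2 ≡ 17;  12^3 ≡ 77;  12^6 ≡ 87;  12^7 ≡ 28;  12^9 ≡ 95;  12^14 ≡ 22;  12^18 ≡ 8;  12^21 ≡ 108;  12^42 ≡ 107;  12^63 ≡ 126;  12^126 ≡ 1.
Smallest exponent giving 1 is 126.

126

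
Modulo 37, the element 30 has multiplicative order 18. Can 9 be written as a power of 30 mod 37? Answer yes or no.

9 ∈ ⟨30⟩ iff 9^18 ≡ 1 (mod 37), since |⟨30⟩| = 18.
9^18 mod 37 = 1.
Since 1 = 1, 9 lies in the subgroup.

yes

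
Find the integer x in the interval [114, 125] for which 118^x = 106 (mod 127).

Compute 118^114 mod 127 = 76, then multiply by 118 repeatedly:
  118^114=76  118^115=78  118^116=60  118^117=95  118^118=34
  118^119=75  118^120=87  118^121=106
Found 106 at exponent 121.

121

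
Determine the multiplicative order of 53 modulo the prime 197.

The order of 53 must divide p − 1 = 196 = 2^2 · 7^2.
Divisors: 1, 2, 4, 7, 14, 28, 49, 98, 196.
Check each in increasing order: 53^1 ≡ 53;  53^2 ≡ 51;  53^4 ≡ 40;  53^7 ≡ 164;  53^14 ≡ 104;  53^28 ≡ 178;  53^49 ≡ 1.
Smallest exponent giving 1 is 49.

49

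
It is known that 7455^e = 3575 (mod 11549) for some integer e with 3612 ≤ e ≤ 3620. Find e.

Compute 7455^3612 mod 11549 = 2390, then multiply by 7455 repeatedly:
  7455^3612=2390  7455^3613=8892  7455^3614=10149  7455^3615=3296  7455^3616=6957
  7455^3617=9425  7455^3618=10808  7455^3619=7816  7455^3620=3575
Found 3575 at exponent 3620.

3620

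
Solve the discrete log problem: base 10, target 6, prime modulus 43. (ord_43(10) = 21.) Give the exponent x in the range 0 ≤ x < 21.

7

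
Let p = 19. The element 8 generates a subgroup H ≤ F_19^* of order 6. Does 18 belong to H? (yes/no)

yes

18 ∈ ⟨8⟩ iff 18^6 ≡ 1 (mod 19), since |⟨8⟩| = 6.
18^6 mod 19 = 1.
Since 1 = 1, 18 lies in the subgroup.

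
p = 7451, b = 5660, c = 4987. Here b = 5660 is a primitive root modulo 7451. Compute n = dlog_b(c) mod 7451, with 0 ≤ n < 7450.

3507

Baby-step giant-step with m = ceil(sqrt(7450)) = 87.
Baby table (5660^j mod 7451 for j=0..86):
  0:1  1:5660  2:3751  3:2761  4:2513  5:7072  6:748  7:1512
  8:4172  9:1301  10:2072  11:7097  12:679  13:5875  14:6138  15:4518
  16:48  17:3444  18:1224  19:5861  20:1408  21:4161  22:6100  23:5517
  24:6530  25:2840  26:2593  27:5361  28:2788  29:6313  30:4035  31:785
  32:2304  33:1390  34:6595  35:5641  36:525  37:6002  38:2211  39:4031
  40:498  41:2202  42:5248  43:3994  44:7157  45:4984  46:7405  47:425
  48:6278  49:7112  50:3618  51:2532  52:2847  53:4958  54:1814  55:7213
  56:1551  57:1382  58:6021  59:5437  60:790  61:800  62:5243  63:5498
  64:3304  65:6081  66:2291  67:2320  68:2538  69:7003  70:5111  71:3478
  72:7389  73:6728  74:5870  75:191  76:665  77:1145  78:5781  79:3119
  80:2121  81:1299  82:5654  83:7046  84:2608  85:849  86:6896
Giant step factor: 5660^(-87) ≡ 609 (mod 7451).
Scan 4987·609^i mod 7451 for i = 0, 1, …:
  i=0: 4987   i=1: 4526   i=2: 6915   i=3: 1420
  i=4: 464   i=5: 6889   i=6: 488   i=7: 6603
  i=8: 5138   i=9: 7073     …   i=39: 2468
  i=40: 5361
Match at i=40, j=27: n = 40·87 + 27 = 3507.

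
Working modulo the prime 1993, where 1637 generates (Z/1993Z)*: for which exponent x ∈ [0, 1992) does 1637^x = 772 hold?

1640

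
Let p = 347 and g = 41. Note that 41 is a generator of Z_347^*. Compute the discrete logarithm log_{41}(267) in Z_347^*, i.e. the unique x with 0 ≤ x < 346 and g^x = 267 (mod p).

Baby-step giant-step with m = ceil(sqrt(346)) = 19.
Baby table (41^j mod 347 for j=0..18):
  0:1  1:41  2:293  3:215  4:140  5:188  6:74  7:258
  8:168  9:295  10:297  11:32  12:271  13:7  14:287  15:316
  16:117  17:286  18:275
Giant step factor: 41^(-19) ≡ 69 (mod 347).
Scan 267·69^i mod 347 for i = 0, 1, …:
  i=0: 267   i=1: 32
Match at i=1, j=11: x = 1·19 + 11 = 30.

30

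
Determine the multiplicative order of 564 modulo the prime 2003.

143

The order of 564 must divide p − 1 = 2002 = 2 · 7 · 11 · 13.
Divisors: 1, 2, 7, 11, 13, 14, 22, 26, 77, 91, 143, 154, 182, 286, 1001, 2002.
Check each in increasing order: 564^1 ≡ 564;  564^2 ≡ 1622;  564^7 ≡ 763;  564^11 ≡ 1958;  564^13 ≡ 1121;  564^14 ≡ 1299;  564^22 ≡ 22;  564^26 ≡ 760;  564^77 ≡ 1560;  564^91 ≡ 1407;  564^143 ≡ 1.
Smallest exponent giving 1 is 143.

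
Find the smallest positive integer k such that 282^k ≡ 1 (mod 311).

155

The order of 282 must divide p − 1 = 310 = 2 · 5 · 31.
Divisors: 1, 2, 5, 10, 31, 62, 155, 310.
Check each in increasing order: 282^1 ≡ 282;  282^2 ≡ 219;  282^5 ≡ 234;  282^10 ≡ 20;  282^31 ≡ 6;  282^62 ≡ 36;  282^155 ≡ 1.
Smallest exponent giving 1 is 155.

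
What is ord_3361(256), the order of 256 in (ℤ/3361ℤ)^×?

The order of 256 must divide p − 1 = 3360 = 2^5 · 3 · 5 · 7.
Divisors: 1, 2, 3, 4, 5, 6, 7, 8, 10, 12, 14, 15, 16, 20, 21, 24, 28, 30, 32, 35, 40, 42, 48, 56, 60, 70, 80, 84, 96, 105, 112, 120, 140, 160, 168, 210, 224, 240, 280, 336, 420, 480, 560, 672, 840, 1120, 1680, 3360.
Check each in increasing order: 256^1 ≡ 256;  256^2 ≡ 1677;  256^3 ≡ 2465;  256^4 ≡ 2533;  256^5 ≡ 3136;  256^6 ≡ 2898;  256^7 ≡ 2468;  256^8 ≡ 3301;  256^10 ≡ 210;  256^12 ≡ 2626;  256^14 ≡ 892;  256^15 ≡ 3165;  256^16 ≡ 239;  256^20 ≡ 407;  256^21 ≡ 1.
Smallest exponent giving 1 is 21.

21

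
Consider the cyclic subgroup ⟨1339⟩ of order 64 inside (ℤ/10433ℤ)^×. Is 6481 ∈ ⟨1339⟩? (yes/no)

yes

6481 ∈ ⟨1339⟩ iff 6481^64 ≡ 1 (mod 10433), since |⟨1339⟩| = 64.
6481^64 mod 10433 = 1.
Since 1 = 1, 6481 lies in the subgroup.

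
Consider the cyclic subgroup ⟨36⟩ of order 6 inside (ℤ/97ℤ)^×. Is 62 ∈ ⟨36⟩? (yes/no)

⟨36⟩ has order 6; its elements mod 97 are {1, 35, 36, 61, 62, 96}.
62 is in this set.

yes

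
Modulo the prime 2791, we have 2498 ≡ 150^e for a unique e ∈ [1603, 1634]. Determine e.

1626

Compute 150^1603 mod 2791 = 1334, then multiply by 150 repeatedly:
  150^1603=1334  150^1604=1939  150^1605=586  150^1606=1379  150^1607=316
  150^1608=2744  150^1609=1323  150^1610=289  150^1611=1485  150^1612=2261
  150^1613=1439  150^1614=943  150^1615=1900  150^1616=318  150^1617=253
  150^1618=1667  150^1619=1651  150^1620=2042  150^1621=2081  150^1622=2349
  150^1623=684  150^1624=2124  150^1625=426  150^1626=2498
Found 2498 at exponent 1626.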